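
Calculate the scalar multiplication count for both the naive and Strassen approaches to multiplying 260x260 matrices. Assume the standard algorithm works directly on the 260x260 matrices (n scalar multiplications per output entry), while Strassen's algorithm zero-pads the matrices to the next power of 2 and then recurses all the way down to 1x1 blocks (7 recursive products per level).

Matrix multiplication for 260x260 matrices:

Strassen's algorithm requires power-of-2 dimensions. Pad 260x260 to 512x512 (next power of 2).

Standard algorithm: 260^3 = 17576000 multiplications
Strassen's algorithm: 7^(log2(512)) = 7^9 = 40353607 multiplications
Difference: 17576000 - 40353607 = -22777607 (Strassen uses MORE here due to padding overhead — for small or just-over-power-of-2 n, padding can outweigh the per-level savings)

Standard: 17576000 multiplications (260^3). Strassen: 40353607 multiplications (7^9, after padding to 512x512). Strassen reduces 8 recursive multiplications to 7 at each level.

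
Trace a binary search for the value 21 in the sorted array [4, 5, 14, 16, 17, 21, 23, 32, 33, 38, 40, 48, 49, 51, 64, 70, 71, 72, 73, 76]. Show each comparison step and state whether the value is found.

Binary search for 21 in [4, 5, 14, 16, 17, 21, 23, 32, 33, 38, 40, 48, 49, 51, 64, 70, 71, 72, 73, 76]:

lo=0, hi=19, mid=9, arr[mid]=38 -> 38 > 21, search left half
lo=0, hi=8, mid=4, arr[mid]=17 -> 17 < 21, search right half
lo=5, hi=8, mid=6, arr[mid]=23 -> 23 > 21, search left half
lo=5, hi=5, mid=5, arr[mid]=21 -> Found target at index 5!

Binary search finds 21 at index 5 after 4 comparisons. The search repeatedly halves the search space by comparing with the middle element.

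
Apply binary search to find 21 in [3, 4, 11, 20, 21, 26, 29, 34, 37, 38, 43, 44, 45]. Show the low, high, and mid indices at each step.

Binary search for 21 in [3, 4, 11, 20, 21, 26, 29, 34, 37, 38, 43, 44, 45]:

lo=0, hi=12, mid=6, arr[mid]=29 -> 29 > 21, search left half
lo=0, hi=5, mid=2, arr[mid]=11 -> 11 < 21, search right half
lo=3, hi=5, mid=4, arr[mid]=21 -> Found target at index 4!

Binary search finds 21 at index 4 after 3 comparisons. The search repeatedly halves the search space by comparing with the middle element.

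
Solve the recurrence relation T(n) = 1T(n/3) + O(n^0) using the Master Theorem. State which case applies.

Master Theorem for T(n) = 1T(n/3) + O(n^0):

a = 1, b = 3, c = 0
log_b(a) = log_3(1) = 0.0000

Case 2: c = 0 = log_3(1) = 0.0000
T(n) = O(n^0 log n) = O(log n)

For T(n) = 1T(n/3) + O(n^0): log_3(1) = 0.0000. This is Case 2 of the Master Theorem (c = log_b(a), equal work at all levels), giving O(log n).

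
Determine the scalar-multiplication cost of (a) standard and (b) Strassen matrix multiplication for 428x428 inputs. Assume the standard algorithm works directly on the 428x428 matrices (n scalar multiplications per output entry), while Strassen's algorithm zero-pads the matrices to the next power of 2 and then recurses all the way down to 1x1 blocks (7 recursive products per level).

Matrix multiplication for 428x428 matrices:

Strassen's algorithm requires power-of-2 dimensions. Pad 428x428 to 512x512 (next power of 2).

Standard algorithm: 428^3 = 78402752 multiplications
Strassen's algorithm: 7^(log2(512)) = 7^9 = 40353607 multiplications
Savings: 78402752 - 40353607 = 38049145 multiplications

Standard: 78402752 multiplications (428^3). Strassen: 40353607 multiplications (7^9, after padding to 512x512). Strassen reduces 8 recursive multiplications to 7 at each level.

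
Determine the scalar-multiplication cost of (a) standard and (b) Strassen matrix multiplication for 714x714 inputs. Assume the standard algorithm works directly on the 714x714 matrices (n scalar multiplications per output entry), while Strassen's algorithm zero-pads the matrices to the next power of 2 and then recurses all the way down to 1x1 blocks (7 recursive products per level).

Matrix multiplication for 714x714 matrices:

Strassen's algorithm requires power-of-2 dimensions. Pad 714x714 to 1024x1024 (next power of 2).

Standard algorithm: 714^3 = 363994344 multiplications
Strassen's algorithm: 7^(log2(1024)) = 7^10 = 282475249 multiplications
Savings: 363994344 - 282475249 = 81519095 multiplications

Standard: 363994344 multiplications (714^3). Strassen: 282475249 multiplications (7^10, after padding to 1024x1024). Strassen reduces 8 recursive multiplications to 7 at each level.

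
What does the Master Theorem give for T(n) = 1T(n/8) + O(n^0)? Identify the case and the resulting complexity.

Master Theorem for T(n) = 1T(n/8) + O(n^0):

a = 1, b = 8, c = 0
log_b(a) = log_8(1) = 0.0000

Case 2: c = 0 = log_8(1) = 0.0000
T(n) = O(n^0 log n) = O(log n)

For T(n) = 1T(n/8) + O(n^0): log_8(1) = 0.0000. This is Case 2 of the Master Theorem (c = log_b(a), equal work at all levels), giving O(log n).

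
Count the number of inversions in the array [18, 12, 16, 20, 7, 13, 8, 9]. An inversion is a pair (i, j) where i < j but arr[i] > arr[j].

Finding inversions in [18, 12, 16, 20, 7, 13, 8, 9]:

(0, 1): arr[0]=18 > arr[1]=12
(0, 2): arr[0]=18 > arr[2]=16
(0, 4): arr[0]=18 > arr[4]=7
(0, 5): arr[0]=18 > arr[5]=13
(0, 6): arr[0]=18 > arr[6]=8
(0, 7): arr[0]=18 > arr[7]=9
(1, 4): arr[1]=12 > arr[4]=7
(1, 6): arr[1]=12 > arr[6]=8
(1, 7): arr[1]=12 > arr[7]=9
(2, 4): arr[2]=16 > arr[4]=7
(2, 5): arr[2]=16 > arr[5]=13
(2, 6): arr[2]=16 > arr[6]=8
(2, 7): arr[2]=16 > arr[7]=9
(3, 4): arr[3]=20 > arr[4]=7
(3, 5): arr[3]=20 > arr[5]=13
(3, 6): arr[3]=20 > arr[6]=8
(3, 7): arr[3]=20 > arr[7]=9
(5, 6): arr[5]=13 > arr[6]=8
(5, 7): arr[5]=13 > arr[7]=9

Total inversions: 19

The array has 19 inversion(s): (0,1), (0,2), (0,4), (0,5), (0,6), (0,7), (1,4), (1,6), (1,7), (2,4), (2,5), (2,6), (2,7), (3,4), (3,5), (3,6), (3,7), (5,6), (5,7). Each pair (i,j) satisfies i < j and arr[i] > arr[j].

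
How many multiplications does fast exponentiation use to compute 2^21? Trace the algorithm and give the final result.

Computing 2^21 by squaring (build up from 2^1; each line after the first costs one multiplication):

2^1 = 2
2^2 = (2^1)^2 = 2^2 = 4
2^4 = (2^2)^2 = 4^2 = 16
2^5 = 2 * 2^4 = 2 * 16 = 32
2^10 = (2^5)^2 = 32^2 = 1024
2^20 = (2^10)^2 = 1024^2 = 1048576
2^21 = 2 * 2^20 = 2 * 1048576 = 2097152

Result: 2097152
Multiplications needed: 6 (6 lines after 2^1)

2^21 = 2097152. Using exponentiation by squaring, this requires 6 multiplications. The key idea: if the exponent is even, square the half-power; if odd, multiply by the base once.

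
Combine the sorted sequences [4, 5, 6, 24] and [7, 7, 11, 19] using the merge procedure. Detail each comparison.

Merging process:

Compare 4 vs 7: take 4 from left. Merged: [4]
Compare 5 vs 7: take 5 from left. Merged: [4, 5]
Compare 6 vs 7: take 6 from left. Merged: [4, 5, 6]
Compare 24 vs 7: take 7 from right. Merged: [4, 5, 6, 7]
Compare 24 vs 7: take 7 from right. Merged: [4, 5, 6, 7, 7]
Compare 24 vs 11: take 11 from right. Merged: [4, 5, 6, 7, 7, 11]
Compare 24 vs 19: take 19 from right. Merged: [4, 5, 6, 7, 7, 11, 19]
Append remaining from left: [24]. Merged: [4, 5, 6, 7, 7, 11, 19, 24]

Final merged array: [4, 5, 6, 7, 7, 11, 19, 24]
Total comparisons: 7

The merged array is [4, 5, 6, 7, 7, 11, 19, 24], requiring 7 comparisons. The merge step runs in O(n) time where n is the total number of elements.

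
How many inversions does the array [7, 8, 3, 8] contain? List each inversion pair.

Finding inversions in [7, 8, 3, 8]:

(0, 2): arr[0]=7 > arr[2]=3
(1, 2): arr[1]=8 > arr[2]=3

Total inversions: 2

The array has 2 inversion(s): (0,2), (1,2). Each pair (i,j) satisfies i < j and arr[i] > arr[j].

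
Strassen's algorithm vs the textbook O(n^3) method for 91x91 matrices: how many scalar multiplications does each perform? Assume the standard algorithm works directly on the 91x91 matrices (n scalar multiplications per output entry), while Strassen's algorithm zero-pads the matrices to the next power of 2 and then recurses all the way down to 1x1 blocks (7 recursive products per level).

Matrix multiplication for 91x91 matrices:

Strassen's algorithm requires power-of-2 dimensions. Pad 91x91 to 128x128 (next power of 2).

Standard algorithm: 91^3 = 753571 multiplications
Strassen's algorithm: 7^(log2(128)) = 7^7 = 823543 multiplications
Difference: 753571 - 823543 = -69972 (Strassen uses MORE here due to padding overhead — for small or just-over-power-of-2 n, padding can outweigh the per-level savings)

Standard: 753571 multiplications (91^3). Strassen: 823543 multiplications (7^7, after padding to 128x128). Strassen reduces 8 recursive multiplications to 7 at each level.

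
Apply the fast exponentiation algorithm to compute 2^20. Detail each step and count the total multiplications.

Computing 2^20 by squaring (build up from 2^1; each line after the first costs one multiplication):

2^1 = 2
2^2 = (2^1)^2 = 2^2 = 4
2^4 = (2^2)^2 = 4^2 = 16
2^5 = 2 * 2^4 = 2 * 16 = 32
2^10 = (2^5)^2 = 32^2 = 1024
2^20 = (2^10)^2 = 1024^2 = 1048576

Result: 1048576
Multiplications needed: 5 (5 lines after 2^1)

2^20 = 1048576. Using exponentiation by squaring, this requires 5 multiplications. The key idea: if the exponent is even, square the half-power; if odd, multiply by the base once.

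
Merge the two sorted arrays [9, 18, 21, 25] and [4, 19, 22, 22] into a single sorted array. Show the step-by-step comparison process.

Merging process:

Compare 9 vs 4: take 4 from right. Merged: [4]
Compare 9 vs 19: take 9 from left. Merged: [4, 9]
Compare 18 vs 19: take 18 from left. Merged: [4, 9, 18]
Compare 21 vs 19: take 19 from right. Merged: [4, 9, 18, 19]
Compare 21 vs 22: take 21 from left. Merged: [4, 9, 18, 19, 21]
Compare 25 vs 22: take 22 from right. Merged: [4, 9, 18, 19, 21, 22]
Compare 25 vs 22: take 22 from right. Merged: [4, 9, 18, 19, 21, 22, 22]
Append remaining from left: [25]. Merged: [4, 9, 18, 19, 21, 22, 22, 25]

Final merged array: [4, 9, 18, 19, 21, 22, 22, 25]
Total comparisons: 7

The merged array is [4, 9, 18, 19, 21, 22, 22, 25], requiring 7 comparisons. The merge step runs in O(n) time where n is the total number of elements.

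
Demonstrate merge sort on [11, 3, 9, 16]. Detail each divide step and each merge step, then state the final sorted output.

Merge sort trace:

Split: [11, 3, 9, 16] -> [11, 3] and [9, 16]
  Split: [11, 3] -> [11] and [3]
  Merge: [11] + [3] -> [3, 11]
  Split: [9, 16] -> [9] and [16]
  Merge: [9] + [16] -> [9, 16]
Merge: [3, 11] + [9, 16] -> [3, 9, 11, 16]

Final sorted array: [3, 9, 11, 16]

The merge sort proceeds by recursively splitting the array and merging sorted halves.
After all merges, the sorted array is [3, 9, 11, 16].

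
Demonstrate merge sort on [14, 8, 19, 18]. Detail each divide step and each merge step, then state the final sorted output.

Merge sort trace:

Split: [14, 8, 19, 18] -> [14, 8] and [19, 18]
  Split: [14, 8] -> [14] and [8]
  Merge: [14] + [8] -> [8, 14]
  Split: [19, 18] -> [19] and [18]
  Merge: [19] + [18] -> [18, 19]
Merge: [8, 14] + [18, 19] -> [8, 14, 18, 19]

Final sorted array: [8, 14, 18, 19]

The merge sort proceeds by recursively splitting the array and merging sorted halves.
After all merges, the sorted array is [8, 14, 18, 19].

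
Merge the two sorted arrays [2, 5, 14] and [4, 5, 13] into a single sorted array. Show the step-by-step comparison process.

Merging process:

Compare 2 vs 4: take 2 from left. Merged: [2]
Compare 5 vs 4: take 4 from right. Merged: [2, 4]
Compare 5 vs 5: take 5 from left. Merged: [2, 4, 5]
Compare 14 vs 5: take 5 from right. Merged: [2, 4, 5, 5]
Compare 14 vs 13: take 13 from right. Merged: [2, 4, 5, 5, 13]
Append remaining from left: [14]. Merged: [2, 4, 5, 5, 13, 14]

Final merged array: [2, 4, 5, 5, 13, 14]
Total comparisons: 5

The merged array is [2, 4, 5, 5, 13, 14], requiring 5 comparisons. The merge step runs in O(n) time where n is the total number of elements.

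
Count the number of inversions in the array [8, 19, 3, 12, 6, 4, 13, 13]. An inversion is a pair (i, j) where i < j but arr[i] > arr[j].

Finding inversions in [8, 19, 3, 12, 6, 4, 13, 13]:

(0, 2): arr[0]=8 > arr[2]=3
(0, 4): arr[0]=8 > arr[4]=6
(0, 5): arr[0]=8 > arr[5]=4
(1, 2): arr[1]=19 > arr[2]=3
(1, 3): arr[1]=19 > arr[3]=12
(1, 4): arr[1]=19 > arr[4]=6
(1, 5): arr[1]=19 > arr[5]=4
(1, 6): arr[1]=19 > arr[6]=13
(1, 7): arr[1]=19 > arr[7]=13
(3, 4): arr[3]=12 > arr[4]=6
(3, 5): arr[3]=12 > arr[5]=4
(4, 5): arr[4]=6 > arr[5]=4

Total inversions: 12

The array has 12 inversion(s): (0,2), (0,4), (0,5), (1,2), (1,3), (1,4), (1,5), (1,6), (1,7), (3,4), (3,5), (4,5). Each pair (i,j) satisfies i < j and arr[i] > arr[j].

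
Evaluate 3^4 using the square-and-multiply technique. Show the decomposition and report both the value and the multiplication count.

Computing 3^4 by squaring (build up from 3^1; each line after the first costs one multiplication):

3^1 = 3
3^2 = (3^1)^2 = 3^2 = 9
3^4 = (3^2)^2 = 9^2 = 81

Result: 81
Multiplications needed: 2 (2 lines after 3^1)

3^4 = 81. Using exponentiation by squaring, this requires 2 multiplications. The key idea: if the exponent is even, square the half-power; if odd, multiply by the base once.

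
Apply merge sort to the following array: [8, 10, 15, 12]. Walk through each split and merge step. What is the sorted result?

Merge sort trace:

Split: [8, 10, 15, 12] -> [8, 10] and [15, 12]
  Split: [8, 10] -> [8] and [10]
  Merge: [8] + [10] -> [8, 10]
  Split: [15, 12] -> [15] and [12]
  Merge: [15] + [12] -> [12, 15]
Merge: [8, 10] + [12, 15] -> [8, 10, 12, 15]

Final sorted array: [8, 10, 12, 15]

The merge sort proceeds by recursively splitting the array and merging sorted halves.
After all merges, the sorted array is [8, 10, 12, 15].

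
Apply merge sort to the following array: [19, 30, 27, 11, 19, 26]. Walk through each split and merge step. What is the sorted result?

Merge sort trace:

Split: [19, 30, 27, 11, 19, 26] -> [19, 30, 27] and [11, 19, 26]
  Split: [19, 30, 27] -> [19] and [30, 27]
    Split: [30, 27] -> [30] and [27]
    Merge: [30] + [27] -> [27, 30]
  Merge: [19] + [27, 30] -> [19, 27, 30]
  Split: [11, 19, 26] -> [11] and [19, 26]
    Split: [19, 26] -> [19] and [26]
    Merge: [19] + [26] -> [19, 26]
  Merge: [11] + [19, 26] -> [11, 19, 26]
Merge: [19, 27, 30] + [11, 19, 26] -> [11, 19, 19, 26, 27, 30]

Final sorted array: [11, 19, 19, 26, 27, 30]

The merge sort proceeds by recursively splitting the array and merging sorted halves.
After all merges, the sorted array is [11, 19, 19, 26, 27, 30].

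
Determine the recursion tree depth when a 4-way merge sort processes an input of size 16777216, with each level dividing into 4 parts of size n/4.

For divide and conquer with division factor 4:

Problem sizes at each level:
Level 0: 16777216
Level 1: 4194304
Level 2: 1048576
Level 3: 262144
Level 4: 65536
Level 5: 16384
Level 6: 4096
Level 7: 1024
Level 8: 256
Level 9: 64
Level 10: 16
Level 11: 4
Level 12: 1

The root is level 0 and the size-1 base case is level 12 (the tree spans levels 0 through 12, i.e. 13 levels counting the root), so the depth is the number of divisions: log_4(16777216) = 12

The recursion tree depth is log_4(16777216) = 12. At each level, the problem size is divided by 4, so it takes 12 divisions to reduce to a base case of size 1. The algorithm makes 4 recursive calls at each level.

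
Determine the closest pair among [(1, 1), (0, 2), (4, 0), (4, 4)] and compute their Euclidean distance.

Computing all pairwise distances among 4 points:

d((1, 1), (0, 2)) = 1.4142 <-- minimum
d((1, 1), (4, 0)) = 3.1623
d((1, 1), (4, 4)) = 4.2426
d((0, 2), (4, 0)) = 4.4721
d((0, 2), (4, 4)) = 4.4721
d((4, 0), (4, 4)) = 4.0

Closest pair: (1, 1) and (0, 2) with distance 1.4142

The closest pair is (1, 1) and (0, 2) with Euclidean distance 1.4142. For 4 points, brute-force pairwise comparison is shown above. For large n, the divide-and-conquer algorithm (sort by x, recurse on halves, check the dividing strip) achieves O(n log n).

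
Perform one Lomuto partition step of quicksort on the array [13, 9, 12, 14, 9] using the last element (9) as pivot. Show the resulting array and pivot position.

Lomuto partition with pivot = 9:

Initial array: [13, 9, 12, 14, 9]

arr[0]=13 > 9: no swap
arr[1]=9 <= 9: swap with position 0, array becomes [9, 13, 12, 14, 9]
arr[2]=12 > 9: no swap
arr[3]=14 > 9: no swap

Place pivot at position 1: [9, 9, 12, 14, 13]
Pivot position: 1

After partitioning with pivot 9, the array becomes [9, 9, 12, 14, 13]. The pivot is placed at index 1. All elements to the left of the pivot are <= 9, and all elements to the right are > 9.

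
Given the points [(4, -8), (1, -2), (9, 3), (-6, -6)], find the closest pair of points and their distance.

Computing all pairwise distances among 4 points:

d((4, -8), (1, -2)) = 6.7082 <-- minimum
d((4, -8), (9, 3)) = 12.083
d((4, -8), (-6, -6)) = 10.198
d((1, -2), (9, 3)) = 9.434
d((1, -2), (-6, -6)) = 8.0623
d((9, 3), (-6, -6)) = 17.4929

Closest pair: (4, -8) and (1, -2) with distance 6.7082

The closest pair is (4, -8) and (1, -2) with Euclidean distance 6.7082. For 4 points, brute-force pairwise comparison is shown above. For large n, the divide-and-conquer algorithm (sort by x, recurse on halves, check the dividing strip) achieves O(n log n).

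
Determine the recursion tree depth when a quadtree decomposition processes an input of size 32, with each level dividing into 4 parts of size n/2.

For divide and conquer with division factor 2:

Problem sizes at each level:
Level 0: 32
Level 1: 16
Level 2: 8
Level 3: 4
Level 4: 2
Level 5: 1

The root is level 0 and the size-1 base case is level 5 (the tree spans levels 0 through 5, i.e. 6 levels counting the root), so the depth is the number of divisions: log_2(32) = 5

The recursion tree depth is log_2(32) = 5. At each level, the problem size is divided by 2, so it takes 5 divisions to reduce to a base case of size 1. The algorithm makes 4 recursive calls at each level.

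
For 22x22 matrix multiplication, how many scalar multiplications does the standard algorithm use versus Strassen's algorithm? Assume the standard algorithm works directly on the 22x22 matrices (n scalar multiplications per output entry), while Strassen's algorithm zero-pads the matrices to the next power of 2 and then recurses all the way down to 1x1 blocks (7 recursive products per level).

Matrix multiplication for 22x22 matrices:

Strassen's algorithm requires power-of-2 dimensions. Pad 22x22 to 32x32 (next power of 2).

Standard algorithm: 22^3 = 10648 multiplications
Strassen's algorithm: 7^(log2(32)) = 7^5 = 16807 multiplications
Difference: 10648 - 16807 = -6159 (Strassen uses MORE here due to padding overhead — for small or just-over-power-of-2 n, padding can outweigh the per-level savings)

Standard: 10648 multiplications (22^3). Strassen: 16807 multiplications (7^5, after padding to 32x32). Strassen reduces 8 recursive multiplications to 7 at each level.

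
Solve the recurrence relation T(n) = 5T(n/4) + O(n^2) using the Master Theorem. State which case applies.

Master Theorem for T(n) = 5T(n/4) + O(n^2):

a = 5, b = 4, c = 2
log_b(a) = log_4(5) = 1.1610

Case 3: c = 2 > log_4(5) = 1.1610
T(n) = O(n^2) = O(n^2)

For T(n) = 5T(n/4) + O(n^2): log_4(5) = 1.1610. This is Case 3 of the Master Theorem (c > log_b(a), work dominated by root), giving O(n^2).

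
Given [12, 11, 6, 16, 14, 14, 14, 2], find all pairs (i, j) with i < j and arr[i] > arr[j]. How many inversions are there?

Finding inversions in [12, 11, 6, 16, 14, 14, 14, 2]:

(0, 1): arr[0]=12 > arr[1]=11
(0, 2): arr[0]=12 > arr[2]=6
(0, 7): arr[0]=12 > arr[7]=2
(1, 2): arr[1]=11 > arr[2]=6
(1, 7): arr[1]=11 > arr[7]=2
(2, 7): arr[2]=6 > arr[7]=2
(3, 4): arr[3]=16 > arr[4]=14
(3, 5): arr[3]=16 > arr[5]=14
(3, 6): arr[3]=16 > arr[6]=14
(3, 7): arr[3]=16 > arr[7]=2
(4, 7): arr[4]=14 > arr[7]=2
(5, 7): arr[5]=14 > arr[7]=2
(6, 7): arr[6]=14 > arr[7]=2

Total inversions: 13

The array has 13 inversion(s): (0,1), (0,2), (0,7), (1,2), (1,7), (2,7), (3,4), (3,5), (3,6), (3,7), (4,7), (5,7), (6,7). Each pair (i,j) satisfies i < j and arr[i] > arr[j].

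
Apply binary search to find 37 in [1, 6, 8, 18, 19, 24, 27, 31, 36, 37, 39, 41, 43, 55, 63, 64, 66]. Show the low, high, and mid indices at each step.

Binary search for 37 in [1, 6, 8, 18, 19, 24, 27, 31, 36, 37, 39, 41, 43, 55, 63, 64, 66]:

lo=0, hi=16, mid=8, arr[mid]=36 -> 36 < 37, search right half
lo=9, hi=16, mid=12, arr[mid]=43 -> 43 > 37, search left half
lo=9, hi=11, mid=10, arr[mid]=39 -> 39 > 37, search left half
lo=9, hi=9, mid=9, arr[mid]=37 -> Found target at index 9!

Binary search finds 37 at index 9 after 4 comparisons. The search repeatedly halves the search space by comparing with the middle element.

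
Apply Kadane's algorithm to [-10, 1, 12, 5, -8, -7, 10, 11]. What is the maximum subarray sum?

Using Kadane's algorithm on [-10, 1, 12, 5, -8, -7, 10, 11]:

Scanning through the array:
Position 1 (value 1): max_ending_here = 1, max_so_far = 1
Position 2 (value 12): max_ending_here = 13, max_so_far = 13
Position 3 (value 5): max_ending_here = 18, max_so_far = 18
Position 4 (value -8): max_ending_here = 10, max_so_far = 18
Position 5 (value -7): max_ending_here = 3, max_so_far = 18
Position 6 (value 10): max_ending_here = 13, max_so_far = 18
Position 7 (value 11): max_ending_here = 24, max_so_far = 24

Maximum subarray: [1, 12, 5, -8, -7, 10, 11]
Maximum sum: 24

The maximum subarray is [1, 12, 5, -8, -7, 10, 11] with sum 24. This subarray runs from index 1 to index 7.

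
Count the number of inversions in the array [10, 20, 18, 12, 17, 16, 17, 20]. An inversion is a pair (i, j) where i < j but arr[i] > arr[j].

Finding inversions in [10, 20, 18, 12, 17, 16, 17, 20]:

(1, 2): arr[1]=20 > arr[2]=18
(1, 3): arr[1]=20 > arr[3]=12
(1, 4): arr[1]=20 > arr[4]=17
(1, 5): arr[1]=20 > arr[5]=16
(1, 6): arr[1]=20 > arr[6]=17
(2, 3): arr[2]=18 > arr[3]=12
(2, 4): arr[2]=18 > arr[4]=17
(2, 5): arr[2]=18 > arr[5]=16
(2, 6): arr[2]=18 > arr[6]=17
(4, 5): arr[4]=17 > arr[5]=16

Total inversions: 10

The array has 10 inversion(s): (1,2), (1,3), (1,4), (1,5), (1,6), (2,3), (2,4), (2,5), (2,6), (4,5). Each pair (i,j) satisfies i < j and arr[i] > arr[j].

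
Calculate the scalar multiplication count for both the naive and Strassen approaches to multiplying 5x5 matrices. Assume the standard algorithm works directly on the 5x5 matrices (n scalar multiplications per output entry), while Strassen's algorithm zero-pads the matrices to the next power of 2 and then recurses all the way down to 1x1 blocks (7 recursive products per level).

Matrix multiplication for 5x5 matrices:

Strassen's algorithm requires power-of-2 dimensions. Pad 5x5 to 8x8 (next power of 2).

Standard algorithm: 5^3 = 125 multiplications
Strassen's algorithm: 7^(log2(8)) = 7^3 = 343 multiplications
Difference: 125 - 343 = -218 (Strassen uses MORE here due to padding overhead — for small or just-over-power-of-2 n, padding can outweigh the per-level savings)

Standard: 125 multiplications (5^3). Strassen: 343 multiplications (7^3, after padding to 8x8). Strassen reduces 8 recursive multiplications to 7 at each level.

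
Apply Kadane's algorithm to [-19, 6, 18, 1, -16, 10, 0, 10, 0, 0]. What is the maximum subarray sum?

Using Kadane's algorithm on [-19, 6, 18, 1, -16, 10, 0, 10, 0, 0]:

Scanning through the array:
Position 1 (value 6): max_ending_here = 6, max_so_far = 6
Position 2 (value 18): max_ending_here = 24, max_so_far = 24
Position 3 (value 1): max_ending_here = 25, max_so_far = 25
Position 4 (value -16): max_ending_here = 9, max_so_far = 25
Position 5 (value 10): max_ending_here = 19, max_so_far = 25
Position 6 (value 0): max_ending_here = 19, max_so_far = 25
Position 7 (value 10): max_ending_here = 29, max_so_far = 29
Position 8 (value 0): max_ending_here = 29, max_so_far = 29
Position 9 (value 0): max_ending_here = 29, max_so_far = 29

Maximum subarray: [6, 18, 1, -16, 10, 0, 10]
Maximum sum: 29

The maximum subarray is [6, 18, 1, -16, 10, 0, 10] with sum 29. This subarray runs from index 1 to index 7.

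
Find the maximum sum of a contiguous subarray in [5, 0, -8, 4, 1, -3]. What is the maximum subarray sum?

Using Kadane's algorithm on [5, 0, -8, 4, 1, -3]:

Scanning through the array:
Position 1 (value 0): max_ending_here = 5, max_so_far = 5
Position 2 (value -8): max_ending_here = -3, max_so_far = 5
Position 3 (value 4): max_ending_here = 4, max_so_far = 5
Position 4 (value 1): max_ending_here = 5, max_so_far = 5
Position 5 (value -3): max_ending_here = 2, max_so_far = 5

Maximum subarray: [5]
Maximum sum: 5

The maximum subarray is [5] with sum 5. This subarray runs from index 0 to index 0.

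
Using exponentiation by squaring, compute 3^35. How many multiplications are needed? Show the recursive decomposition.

Computing 3^35 by squaring (build up from 3^1; each line after the first costs one multiplication):

3^1 = 3
3^2 = (3^1)^2 = 3^2 = 9
3^4 = (3^2)^2 = 9^2 = 81
3^8 = (3^4)^2 = 81^2 = 6561
3^16 = (3^8)^2 = 6561^2 = 43046721
3^17 = 3 * 3^16 = 3 * 43046721 = 129140163
3^34 = (3^17)^2 = 129140163^2 = 16677181699666569
3^35 = 3 * 3^34 = 3 * 16677181699666569 = 50031545098999707

Result: 50031545098999707
Multiplications needed: 7 (7 lines after 3^1)

3^35 = 50031545098999707. Using exponentiation by squaring, this requires 7 multiplications. The key idea: if the exponent is even, square the half-power; if odd, multiply by the base once.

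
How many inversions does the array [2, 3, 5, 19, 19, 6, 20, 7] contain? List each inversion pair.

Finding inversions in [2, 3, 5, 19, 19, 6, 20, 7]:

(3, 5): arr[3]=19 > arr[5]=6
(3, 7): arr[3]=19 > arr[7]=7
(4, 5): arr[4]=19 > arr[5]=6
(4, 7): arr[4]=19 > arr[7]=7
(6, 7): arr[6]=20 > arr[7]=7

Total inversions: 5

The array has 5 inversion(s): (3,5), (3,7), (4,5), (4,7), (6,7). Each pair (i,j) satisfies i < j and arr[i] > arr[j].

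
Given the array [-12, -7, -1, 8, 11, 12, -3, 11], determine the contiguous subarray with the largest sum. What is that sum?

Using Kadane's algorithm on [-12, -7, -1, 8, 11, 12, -3, 11]:

Scanning through the array:
Position 1 (value -7): max_ending_here = -7, max_so_far = -7
Position 2 (value -1): max_ending_here = -1, max_so_far = -1
Position 3 (value 8): max_ending_here = 8, max_so_far = 8
Position 4 (value 11): max_ending_here = 19, max_so_far = 19
Position 5 (value 12): max_ending_here = 31, max_so_far = 31
Position 6 (value -3): max_ending_here = 28, max_so_far = 31
Position 7 (value 11): max_ending_here = 39, max_so_far = 39

Maximum subarray: [8, 11, 12, -3, 11]
Maximum sum: 39

The maximum subarray is [8, 11, 12, -3, 11] with sum 39. This subarray runs from index 3 to index 7.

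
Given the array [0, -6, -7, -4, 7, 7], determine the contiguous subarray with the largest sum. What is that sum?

Using Kadane's algorithm on [0, -6, -7, -4, 7, 7]:

Scanning through the array:
Position 1 (value -6): max_ending_here = -6, max_so_far = 0
Position 2 (value -7): max_ending_here = -7, max_so_far = 0
Position 3 (value -4): max_ending_here = -4, max_so_far = 0
Position 4 (value 7): max_ending_here = 7, max_so_far = 7
Position 5 (value 7): max_ending_here = 14, max_so_far = 14

Maximum subarray: [7, 7]
Maximum sum: 14

The maximum subarray is [7, 7] with sum 14. This subarray runs from index 4 to index 5.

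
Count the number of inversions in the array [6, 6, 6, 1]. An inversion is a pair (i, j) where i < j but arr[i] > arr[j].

Finding inversions in [6, 6, 6, 1]:

(0, 3): arr[0]=6 > arr[3]=1
(1, 3): arr[1]=6 > arr[3]=1
(2, 3): arr[2]=6 > arr[3]=1

Total inversions: 3

The array has 3 inversion(s): (0,3), (1,3), (2,3). Each pair (i,j) satisfies i < j and arr[i] > arr[j].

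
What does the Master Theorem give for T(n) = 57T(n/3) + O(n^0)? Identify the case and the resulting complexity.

Master Theorem for T(n) = 57T(n/3) + O(n^0):

a = 57, b = 3, c = 0
log_b(a) = log_3(57) = 3.6801

Case 1: c = 0 < log_3(57) = 3.6801
T(n) = O(n^(log_3 57))

For T(n) = 57T(n/3) + O(n^0): log_3(57) = 3.6801. This is Case 1 of the Master Theorem (c < log_b(a), work dominated by leaves), giving O(n^(log_3 57)).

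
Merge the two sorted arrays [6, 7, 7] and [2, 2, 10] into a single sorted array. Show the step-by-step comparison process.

Merging process:

Compare 6 vs 2: take 2 from right. Merged: [2]
Compare 6 vs 2: take 2 from right. Merged: [2, 2]
Compare 6 vs 10: take 6 from left. Merged: [2, 2, 6]
Compare 7 vs 10: take 7 from left. Merged: [2, 2, 6, 7]
Compare 7 vs 10: take 7 from left. Merged: [2, 2, 6, 7, 7]
Append remaining from right: [10]. Merged: [2, 2, 6, 7, 7, 10]

Final merged array: [2, 2, 6, 7, 7, 10]
Total comparisons: 5

The merged array is [2, 2, 6, 7, 7, 10], requiring 5 comparisons. The merge step runs in O(n) time where n is the total number of elements.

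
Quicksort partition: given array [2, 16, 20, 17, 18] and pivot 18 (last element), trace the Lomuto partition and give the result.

Lomuto partition with pivot = 18:

Initial array: [2, 16, 20, 17, 18]

arr[0]=2 <= 18: swap with position 0, array becomes [2, 16, 20, 17, 18]
arr[1]=16 <= 18: swap with position 1, array becomes [2, 16, 20, 17, 18]
arr[2]=20 > 18: no swap
arr[3]=17 <= 18: swap with position 2, array becomes [2, 16, 17, 20, 18]

Place pivot at position 3: [2, 16, 17, 18, 20]
Pivot position: 3

After partitioning with pivot 18, the array becomes [2, 16, 17, 18, 20]. The pivot is placed at index 3. All elements to the left of the pivot are <= 18, and all elements to the right are > 18.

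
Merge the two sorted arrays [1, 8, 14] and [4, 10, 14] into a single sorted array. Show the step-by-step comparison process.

Merging process:

Compare 1 vs 4: take 1 from left. Merged: [1]
Compare 8 vs 4: take 4 from right. Merged: [1, 4]
Compare 8 vs 10: take 8 from left. Merged: [1, 4, 8]
Compare 14 vs 10: take 10 from right. Merged: [1, 4, 8, 10]
Compare 14 vs 14: take 14 from left. Merged: [1, 4, 8, 10, 14]
Append remaining from right: [14]. Merged: [1, 4, 8, 10, 14, 14]

Final merged array: [1, 4, 8, 10, 14, 14]
Total comparisons: 5

The merged array is [1, 4, 8, 10, 14, 14], requiring 5 comparisons. The merge step runs in O(n) time where n is the total number of elements.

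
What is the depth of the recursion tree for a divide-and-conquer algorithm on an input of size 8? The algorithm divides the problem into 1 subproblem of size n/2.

For divide and conquer with division factor 2:

Problem sizes at each level:
Level 0: 8
Level 1: 4
Level 2: 2
Level 3: 1

The root is level 0 and the size-1 base case is level 3 (the tree spans levels 0 through 3, i.e. 4 levels counting the root), so the depth is the number of divisions: log_2(8) = 3

The recursion tree depth is log_2(8) = 3. At each level, the problem size is divided by 2, so it takes 3 divisions to reduce to a base case of size 1. The algorithm makes 1 recursive call at each level.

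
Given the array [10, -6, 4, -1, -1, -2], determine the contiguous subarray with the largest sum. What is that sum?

Using Kadane's algorithm on [10, -6, 4, -1, -1, -2]:

Scanning through the array:
Position 1 (value -6): max_ending_here = 4, max_so_far = 10
Position 2 (value 4): max_ending_here = 8, max_so_far = 10
Position 3 (value -1): max_ending_here = 7, max_so_far = 10
Position 4 (value -1): max_ending_here = 6, max_so_far = 10
Position 5 (value -2): max_ending_here = 4, max_so_far = 10

Maximum subarray: [10]
Maximum sum: 10

The maximum subarray is [10] with sum 10. This subarray runs from index 0 to index 0.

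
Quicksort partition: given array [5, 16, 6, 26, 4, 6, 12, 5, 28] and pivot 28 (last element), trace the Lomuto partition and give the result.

Lomuto partition with pivot = 28:

Initial array: [5, 16, 6, 26, 4, 6, 12, 5, 28]

arr[0]=5 <= 28: swap with position 0, array becomes [5, 16, 6, 26, 4, 6, 12, 5, 28]
arr[1]=16 <= 28: swap with position 1, array becomes [5, 16, 6, 26, 4, 6, 12, 5, 28]
arr[2]=6 <= 28: swap with position 2, array becomes [5, 16, 6, 26, 4, 6, 12, 5, 28]
arr[3]=26 <= 28: swap with position 3, array becomes [5, 16, 6, 26, 4, 6, 12, 5, 28]
arr[4]=4 <= 28: swap with position 4, array becomes [5, 16, 6, 26, 4, 6, 12, 5, 28]
arr[5]=6 <= 28: swap with position 5, array becomes [5, 16, 6, 26, 4, 6, 12, 5, 28]
arr[6]=12 <= 28: swap with position 6, array becomes [5, 16, 6, 26, 4, 6, 12, 5, 28]
arr[7]=5 <= 28: swap with position 7, array becomes [5, 16, 6, 26, 4, 6, 12, 5, 28]

Place pivot at position 8: [5, 16, 6, 26, 4, 6, 12, 5, 28]
Pivot position: 8

After partitioning with pivot 28, the array becomes [5, 16, 6, 26, 4, 6, 12, 5, 28]. The pivot is placed at index 8. All elements to the left of the pivot are <= 28, and all elements to the right are > 28.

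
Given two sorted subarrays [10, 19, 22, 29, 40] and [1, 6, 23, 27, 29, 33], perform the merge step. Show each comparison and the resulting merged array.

Merging process:

Compare 10 vs 1: take 1 from right. Merged: [1]
Compare 10 vs 6: take 6 from right. Merged: [1, 6]
Compare 10 vs 23: take 10 from left. Merged: [1, 6, 10]
Compare 19 vs 23: take 19 from left. Merged: [1, 6, 10, 19]
Compare 22 vs 23: take 22 from left. Merged: [1, 6, 10, 19, 22]
Compare 29 vs 23: take 23 from right. Merged: [1, 6, 10, 19, 22, 23]
Compare 29 vs 27: take 27 from right. Merged: [1, 6, 10, 19, 22, 23, 27]
Compare 29 vs 29: take 29 from left. Merged: [1, 6, 10, 19, 22, 23, 27, 29]
Compare 40 vs 29: take 29 from right. Merged: [1, 6, 10, 19, 22, 23, 27, 29, 29]
Compare 40 vs 33: take 33 from right. Merged: [1, 6, 10, 19, 22, 23, 27, 29, 29, 33]
Append remaining from left: [40]. Merged: [1, 6, 10, 19, 22, 23, 27, 29, 29, 33, 40]

Final merged array: [1, 6, 10, 19, 22, 23, 27, 29, 29, 33, 40]
Total comparisons: 10

The merged array is [1, 6, 10, 19, 22, 23, 27, 29, 29, 33, 40], requiring 10 comparisons. The merge step runs in O(n) time where n is the total number of elements.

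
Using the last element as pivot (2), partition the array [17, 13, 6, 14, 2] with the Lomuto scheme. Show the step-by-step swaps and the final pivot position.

Lomuto partition with pivot = 2:

Initial array: [17, 13, 6, 14, 2]

arr[0]=17 > 2: no swap
arr[1]=13 > 2: no swap
arr[2]=6 > 2: no swap
arr[3]=14 > 2: no swap

Place pivot at position 0: [2, 13, 6, 14, 17]
Pivot position: 0

After partitioning with pivot 2, the array becomes [2, 13, 6, 14, 17]. The pivot is placed at index 0. All elements to the left of the pivot are <= 2, and all elements to the right are > 2.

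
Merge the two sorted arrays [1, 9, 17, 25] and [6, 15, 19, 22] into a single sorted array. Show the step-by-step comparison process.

Merging process:

Compare 1 vs 6: take 1 from left. Merged: [1]
Compare 9 vs 6: take 6 from right. Merged: [1, 6]
Compare 9 vs 15: take 9 from left. Merged: [1, 6, 9]
Compare 17 vs 15: take 15 from right. Merged: [1, 6, 9, 15]
Compare 17 vs 19: take 17 from left. Merged: [1, 6, 9, 15, 17]
Compare 25 vs 19: take 19 from right. Merged: [1, 6, 9, 15, 17, 19]
Compare 25 vs 22: take 22 from right. Merged: [1, 6, 9, 15, 17, 19, 22]
Append remaining from left: [25]. Merged: [1, 6, 9, 15, 17, 19, 22, 25]

Final merged array: [1, 6, 9, 15, 17, 19, 22, 25]
Total comparisons: 7

The merged array is [1, 6, 9, 15, 17, 19, 22, 25], requiring 7 comparisons. The merge step runs in O(n) time where n is the total number of elements.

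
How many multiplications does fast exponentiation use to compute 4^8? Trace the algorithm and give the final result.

Computing 4^8 by squaring (build up from 4^1; each line after the first costs one multiplication):

4^1 = 4
4^2 = (4^1)^2 = 4^2 = 16
4^4 = (4^2)^2 = 16^2 = 256
4^8 = (4^4)^2 = 256^2 = 65536

Result: 65536
Multiplications needed: 3 (3 lines after 4^1)

4^8 = 65536. Using exponentiation by squaring, this requires 3 multiplications. The key idea: if the exponent is even, square the half-power; if odd, multiply by the base once.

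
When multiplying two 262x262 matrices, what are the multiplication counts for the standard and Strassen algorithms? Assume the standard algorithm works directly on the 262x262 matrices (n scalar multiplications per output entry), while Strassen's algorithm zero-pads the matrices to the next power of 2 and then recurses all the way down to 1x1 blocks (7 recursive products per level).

Matrix multiplication for 262x262 matrices:

Strassen's algorithm requires power-of-2 dimensions. Pad 262x262 to 512x512 (next power of 2).

Standard algorithm: 262^3 = 17984728 multiplications
Strassen's algorithm: 7^(log2(512)) = 7^9 = 40353607 multiplications
Difference: 17984728 - 40353607 = -22368879 (Strassen uses MORE here due to padding overhead — for small or just-over-power-of-2 n, padding can outweigh the per-level savings)

Standard: 17984728 multiplications (262^3). Strassen: 40353607 multiplications (7^9, after padding to 512x512). Strassen reduces 8 recursive multiplications to 7 at each level.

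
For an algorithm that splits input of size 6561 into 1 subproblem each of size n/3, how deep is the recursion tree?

For divide and conquer with division factor 3:

Problem sizes at each level:
Level 0: 6561
Level 1: 2187
Level 2: 729
Level 3: 243
Level 4: 81
Level 5: 27
Level 6: 9
Level 7: 3
Level 8: 1

The root is level 0 and the size-1 base case is level 8 (the tree spans levels 0 through 8, i.e. 9 levels counting the root), so the depth is the number of divisions: log_3(6561) = 8

The recursion tree depth is log_3(6561) = 8. At each level, the problem size is divided by 3, so it takes 8 divisions to reduce to a base case of size 1. The algorithm makes 1 recursive call at each level.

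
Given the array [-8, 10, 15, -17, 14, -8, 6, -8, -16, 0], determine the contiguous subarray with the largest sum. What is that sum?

Using Kadane's algorithm on [-8, 10, 15, -17, 14, -8, 6, -8, -16, 0]:

Scanning through the array:
Position 1 (value 10): max_ending_here = 10, max_so_far = 10
Position 2 (value 15): max_ending_here = 25, max_so_far = 25
Position 3 (value -17): max_ending_here = 8, max_so_far = 25
Position 4 (value 14): max_ending_here = 22, max_so_far = 25
Position 5 (value -8): max_ending_here = 14, max_so_far = 25
Position 6 (value 6): max_ending_here = 20, max_so_far = 25
Position 7 (value -8): max_ending_here = 12, max_so_far = 25
Position 8 (value -16): max_ending_here = -4, max_so_far = 25
Position 9 (value 0): max_ending_here = 0, max_so_far = 25

Maximum subarray: [10, 15]
Maximum sum: 25

The maximum subarray is [10, 15] with sum 25. This subarray runs from index 1 to index 2.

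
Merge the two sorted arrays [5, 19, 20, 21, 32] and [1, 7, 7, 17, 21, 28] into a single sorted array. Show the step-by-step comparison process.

Merging process:

Compare 5 vs 1: take 1 from right. Merged: [1]
Compare 5 vs 7: take 5 from left. Merged: [1, 5]
Compare 19 vs 7: take 7 from right. Merged: [1, 5, 7]
Compare 19 vs 7: take 7 from right. Merged: [1, 5, 7, 7]
Compare 19 vs 17: take 17 from right. Merged: [1, 5, 7, 7, 17]
Compare 19 vs 21: take 19 from left. Merged: [1, 5, 7, 7, 17, 19]
Compare 20 vs 21: take 20 from left. Merged: [1, 5, 7, 7, 17, 19, 20]
Compare 21 vs 21: take 21 from left. Merged: [1, 5, 7, 7, 17, 19, 20, 21]
Compare 32 vs 21: take 21 from right. Merged: [1, 5, 7, 7, 17, 19, 20, 21, 21]
Compare 32 vs 28: take 28 from right. Merged: [1, 5, 7, 7, 17, 19, 20, 21, 21, 28]
Append remaining from left: [32]. Merged: [1, 5, 7, 7, 17, 19, 20, 21, 21, 28, 32]

Final merged array: [1, 5, 7, 7, 17, 19, 20, 21, 21, 28, 32]
Total comparisons: 10

The merged array is [1, 5, 7, 7, 17, 19, 20, 21, 21, 28, 32], requiring 10 comparisons. The merge step runs in O(n) time where n is the total number of elements.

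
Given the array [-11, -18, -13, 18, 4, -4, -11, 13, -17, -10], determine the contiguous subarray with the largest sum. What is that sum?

Using Kadane's algorithm on [-11, -18, -13, 18, 4, -4, -11, 13, -17, -10]:

Scanning through the array:
Position 1 (value -18): max_ending_here = -18, max_so_far = -11
Position 2 (value -13): max_ending_here = -13, max_so_far = -11
Position 3 (value 18): max_ending_here = 18, max_so_far = 18
Position 4 (value 4): max_ending_here = 22, max_so_far = 22
Position 5 (value -4): max_ending_here = 18, max_so_far = 22
Position 6 (value -11): max_ending_here = 7, max_so_far = 22
Position 7 (value 13): max_ending_here = 20, max_so_far = 22
Position 8 (value -17): max_ending_here = 3, max_so_far = 22
Position 9 (value -10): max_ending_here = -7, max_so_far = 22

Maximum subarray: [18, 4]
Maximum sum: 22

The maximum subarray is [18, 4] with sum 22. This subarray runs from index 3 to index 4.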